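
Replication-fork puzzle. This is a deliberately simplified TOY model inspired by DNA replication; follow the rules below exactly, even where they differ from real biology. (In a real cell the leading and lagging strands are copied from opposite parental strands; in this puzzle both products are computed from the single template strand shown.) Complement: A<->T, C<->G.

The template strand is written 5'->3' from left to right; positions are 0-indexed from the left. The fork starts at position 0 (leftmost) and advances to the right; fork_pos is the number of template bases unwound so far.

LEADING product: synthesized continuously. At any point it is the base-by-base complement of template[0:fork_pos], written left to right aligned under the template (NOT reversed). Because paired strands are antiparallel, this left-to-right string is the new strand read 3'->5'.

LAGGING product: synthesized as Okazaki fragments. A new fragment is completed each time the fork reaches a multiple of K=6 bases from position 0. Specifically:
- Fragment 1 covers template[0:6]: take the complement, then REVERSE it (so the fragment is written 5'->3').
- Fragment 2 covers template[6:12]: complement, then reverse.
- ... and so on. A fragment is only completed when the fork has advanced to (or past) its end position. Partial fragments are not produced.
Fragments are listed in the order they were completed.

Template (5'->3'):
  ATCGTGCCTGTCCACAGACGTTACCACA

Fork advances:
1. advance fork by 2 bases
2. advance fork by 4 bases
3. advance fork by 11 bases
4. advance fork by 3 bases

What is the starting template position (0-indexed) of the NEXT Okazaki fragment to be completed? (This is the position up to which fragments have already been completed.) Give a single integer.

Step 1: advance 2 -> fork_pos = 0 + 2 = 2. Next multiple of 6 is 6 (not reached); still 0 fragment(s).
Step 2: advance 4 -> fork_pos = 2 + 4 = 6. Reached multiple(s) of 6: 6 -> fragment 1 completed (1 total).
Step 3: advance 11 -> fork_pos = 6 + 11 = 17. Reached multiple(s) of 6: 12 -> fragment 2 completed (2 total).
Step 4: advance 3 -> fork_pos = 17 + 3 = 20. Reached multiple(s) of 6: 18 -> fragment 3 completed (3 total).
3 fragment(s) completed, covering template[0:18] (3 x 6 = 18). The next fragment, fragment 4, covers template[18:24], so it starts at position 18.

Answer: 18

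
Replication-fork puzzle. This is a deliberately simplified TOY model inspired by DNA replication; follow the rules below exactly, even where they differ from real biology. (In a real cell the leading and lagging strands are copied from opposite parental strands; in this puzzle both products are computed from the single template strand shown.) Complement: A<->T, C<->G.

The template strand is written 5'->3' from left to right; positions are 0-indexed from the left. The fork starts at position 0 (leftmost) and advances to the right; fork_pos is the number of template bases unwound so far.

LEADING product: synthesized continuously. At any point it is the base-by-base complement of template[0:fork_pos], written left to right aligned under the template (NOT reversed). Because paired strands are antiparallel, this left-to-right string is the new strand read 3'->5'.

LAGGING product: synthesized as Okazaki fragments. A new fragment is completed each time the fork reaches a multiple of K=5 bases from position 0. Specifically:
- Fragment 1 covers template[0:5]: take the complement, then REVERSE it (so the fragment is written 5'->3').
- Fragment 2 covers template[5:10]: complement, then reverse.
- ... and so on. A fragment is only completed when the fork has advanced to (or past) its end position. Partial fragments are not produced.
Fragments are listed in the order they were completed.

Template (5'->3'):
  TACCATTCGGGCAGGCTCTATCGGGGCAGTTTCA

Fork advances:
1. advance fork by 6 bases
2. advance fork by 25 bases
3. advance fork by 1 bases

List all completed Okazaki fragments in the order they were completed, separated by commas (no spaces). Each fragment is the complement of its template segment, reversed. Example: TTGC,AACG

Step 1: advance 6 -> fork_pos = 0 + 6 = 6. Reached multiple(s) of 5: 5 -> fragment 1 completed (1 total).
Step 2: advance 25 -> fork_pos = 6 + 25 = 31. Reached multiple(s) of 5: 10, 15, 20, 25, 30 -> fragments 2-6 completed (6 total).
Step 3: advance 1 -> fork_pos = 31 + 1 = 32. Next multiple of 5 is 35 (not reached); still 6 fragment(s).
Final fork_pos = 32, so 6 fragment(s) are complete. Build each: template segment -> complement -> reverse.
Fragment 1: template[0:5] = TACCA -> complement ATGGT -> reversed TGGTA
Fragment 2: template[5:10] = TTCGG -> complement AAGCC -> reversed CCGAA
Fragment 3: template[10:15] = GCAGG -> complement CGTCC -> reversed CCTGC
Fragment 4: template[15:20] = CTCTA -> complement GAGAT -> reversed TAGAG
Fragment 5: template[20:25] = TCGGG -> complement AGCCC -> reversed CCCGA
Fragment 6: template[25:30] = GCAGT -> complement CGTCA -> reversed ACTGC

Answer: TGGTA,CCGAA,CCTGC,TAGAG,CCCGA,ACTGC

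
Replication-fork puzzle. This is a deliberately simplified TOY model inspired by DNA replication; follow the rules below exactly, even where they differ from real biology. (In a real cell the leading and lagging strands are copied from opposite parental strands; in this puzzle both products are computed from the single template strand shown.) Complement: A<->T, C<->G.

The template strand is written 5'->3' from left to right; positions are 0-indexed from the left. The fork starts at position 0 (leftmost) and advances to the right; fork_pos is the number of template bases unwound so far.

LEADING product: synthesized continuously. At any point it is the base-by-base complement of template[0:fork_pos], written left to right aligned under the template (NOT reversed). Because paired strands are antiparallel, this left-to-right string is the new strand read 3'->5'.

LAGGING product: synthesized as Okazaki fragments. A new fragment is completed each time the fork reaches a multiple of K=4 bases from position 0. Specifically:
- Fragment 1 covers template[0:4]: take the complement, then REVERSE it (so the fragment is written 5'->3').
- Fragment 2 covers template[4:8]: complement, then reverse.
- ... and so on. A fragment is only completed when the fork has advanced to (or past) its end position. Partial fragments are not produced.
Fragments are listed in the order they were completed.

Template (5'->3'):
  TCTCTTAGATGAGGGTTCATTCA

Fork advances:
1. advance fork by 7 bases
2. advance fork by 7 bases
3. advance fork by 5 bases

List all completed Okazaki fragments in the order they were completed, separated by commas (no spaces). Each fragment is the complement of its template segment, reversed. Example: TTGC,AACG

Answer: GAGA,CTAA,TCAT,ACCC

Derivation:
Step 1: advance 7 -> fork_pos = 0 + 7 = 7. Reached multiple(s) of 4: 4 -> fragment 1 completed (1 total).
Step 2: advance 7 -> fork_pos = 7 + 7 = 14. Reached multiple(s) of 4: 8, 12 -> fragments 2-3 completed (3 total).
Step 3: advance 5 -> fork_pos = 14 + 5 = 19. Reached multiple(s) of 4: 16 -> fragment 4 completed (4 total).
Final fork_pos = 19, so 4 fragment(s) are complete. Build each: template segment -> complement -> reverse.
Fragment 1: template[0:4] = TCTC -> complement AGAG -> reversed GAGA
Fragment 2: template[4:8] = TTAG -> complement AATC -> reversed CTAA
Fragment 3: template[8:12] = ATGA -> complement TACT -> reversed TCAT
Fragment 4: template[12:16] = GGGT -> complement CCCA -> reversed ACCC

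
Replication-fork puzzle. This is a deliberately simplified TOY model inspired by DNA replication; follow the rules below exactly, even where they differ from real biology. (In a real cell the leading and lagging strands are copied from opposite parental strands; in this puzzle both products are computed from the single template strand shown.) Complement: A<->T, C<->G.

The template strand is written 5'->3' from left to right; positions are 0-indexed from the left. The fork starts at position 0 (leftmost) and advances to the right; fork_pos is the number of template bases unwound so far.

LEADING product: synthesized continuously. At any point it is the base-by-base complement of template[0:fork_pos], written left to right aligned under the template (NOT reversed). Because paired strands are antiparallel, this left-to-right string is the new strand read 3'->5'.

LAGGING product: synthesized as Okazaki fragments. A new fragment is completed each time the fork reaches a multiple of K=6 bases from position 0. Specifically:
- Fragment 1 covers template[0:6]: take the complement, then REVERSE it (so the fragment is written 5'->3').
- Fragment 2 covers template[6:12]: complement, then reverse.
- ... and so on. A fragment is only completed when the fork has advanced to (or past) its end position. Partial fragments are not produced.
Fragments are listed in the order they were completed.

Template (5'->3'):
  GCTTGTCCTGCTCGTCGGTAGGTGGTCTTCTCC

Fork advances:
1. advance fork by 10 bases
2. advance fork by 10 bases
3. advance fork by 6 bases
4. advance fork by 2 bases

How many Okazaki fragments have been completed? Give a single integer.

Answer: 4

Derivation:
Step 1: advance 10 -> fork_pos = 0 + 10 = 10. Reached multiple(s) of 6: 6 -> fragment 1 completed (1 total).
Step 2: advance 10 -> fork_pos = 10 + 10 = 20. Reached multiple(s) of 6: 12, 18 -> fragments 2-3 completed (3 total).
Step 3: advance 6 -> fork_pos = 20 + 6 = 26. Reached multiple(s) of 6: 24 -> fragment 4 completed (4 total).
Step 4: advance 2 -> fork_pos = 26 + 2 = 28. Next multiple of 6 is 30 (not reached); still 4 fragment(s).
Check: final fork_pos = 28; the multiples of 6 that are <= 28 are 6..24 -> 28 // 6 = 4 completed fragment(s).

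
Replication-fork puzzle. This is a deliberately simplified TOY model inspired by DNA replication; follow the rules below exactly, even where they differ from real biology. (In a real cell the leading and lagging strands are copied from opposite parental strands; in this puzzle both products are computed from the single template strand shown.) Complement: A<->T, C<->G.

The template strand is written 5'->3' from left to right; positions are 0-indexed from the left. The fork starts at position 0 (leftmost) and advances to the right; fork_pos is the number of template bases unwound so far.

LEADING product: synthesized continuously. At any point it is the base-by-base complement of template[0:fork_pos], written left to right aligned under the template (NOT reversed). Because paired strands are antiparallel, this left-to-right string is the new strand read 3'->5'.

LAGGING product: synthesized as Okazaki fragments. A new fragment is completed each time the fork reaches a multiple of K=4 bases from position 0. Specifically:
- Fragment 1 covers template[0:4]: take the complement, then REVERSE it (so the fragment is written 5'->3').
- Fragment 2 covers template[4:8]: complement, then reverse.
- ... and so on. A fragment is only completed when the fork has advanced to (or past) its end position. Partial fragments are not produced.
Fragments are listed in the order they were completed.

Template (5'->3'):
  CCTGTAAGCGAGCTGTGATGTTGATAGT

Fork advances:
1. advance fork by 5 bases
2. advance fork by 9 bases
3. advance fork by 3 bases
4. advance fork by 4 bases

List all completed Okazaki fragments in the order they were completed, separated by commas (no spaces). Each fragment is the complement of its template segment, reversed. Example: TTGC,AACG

Step 1: advance 5 -> fork_pos = 0 + 5 = 5. Reached multiple(s) of 4: 4 -> fragment 1 completed (1 total).
Step 2: advance 9 -> fork_pos = 5 + 9 = 14. Reached multiple(s) of 4: 8, 12 -> fragments 2-3 completed (3 total).
Step 3: advance 3 -> fork_pos = 14 + 3 = 17. Reached multiple(s) of 4: 16 -> fragment 4 completed (4 total).
Step 4: advance 4 -> fork_pos = 17 + 4 = 21. Reached multiple(s) of 4: 20 -> fragment 5 completed (5 total).
Final fork_pos = 21, so 5 fragment(s) are complete. Build each: template segment -> complement -> reverse.
Fragment 1: template[0:4] = CCTG -> complement GGAC -> reversed CAGG
Fragment 2: template[4:8] = TAAG -> complement ATTC -> reversed CTTA
Fragment 3: template[8:12] = CGAG -> complement GCTC -> reversed CTCG
Fragment 4: template[12:16] = CTGT -> complement GACA -> reversed ACAG
Fragment 5: template[16:20] = GATG -> complement CTAC -> reversed CATC

Answer: CAGG,CTTA,CTCG,ACAG,CATC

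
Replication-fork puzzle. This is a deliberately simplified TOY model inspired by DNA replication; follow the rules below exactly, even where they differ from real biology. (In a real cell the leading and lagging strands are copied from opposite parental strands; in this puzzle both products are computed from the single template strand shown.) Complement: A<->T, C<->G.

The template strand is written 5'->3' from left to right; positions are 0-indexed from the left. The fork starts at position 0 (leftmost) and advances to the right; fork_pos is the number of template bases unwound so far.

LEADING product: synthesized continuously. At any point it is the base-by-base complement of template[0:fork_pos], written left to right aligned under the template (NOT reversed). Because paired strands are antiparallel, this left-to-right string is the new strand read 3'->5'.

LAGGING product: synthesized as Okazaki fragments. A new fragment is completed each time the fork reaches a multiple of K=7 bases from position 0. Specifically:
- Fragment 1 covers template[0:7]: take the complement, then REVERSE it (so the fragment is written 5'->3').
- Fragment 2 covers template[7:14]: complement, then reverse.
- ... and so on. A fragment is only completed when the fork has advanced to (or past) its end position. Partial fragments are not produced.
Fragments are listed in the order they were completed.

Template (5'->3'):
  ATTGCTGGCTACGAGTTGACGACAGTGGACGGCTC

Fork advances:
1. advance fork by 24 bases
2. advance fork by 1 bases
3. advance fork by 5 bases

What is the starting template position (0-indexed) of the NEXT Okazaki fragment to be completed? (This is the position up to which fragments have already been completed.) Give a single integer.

Step 1: advance 24 -> fork_pos = 0 + 24 = 24. Reached multiple(s) of 7: 7, 14, 21 -> fragments 1-3 completed (3 total).
Step 2: advance 1 -> fork_pos = 24 + 1 = 25. Next multiple of 7 is 28 (not reached); still 3 fragment(s).
Step 3: advance 5 -> fork_pos = 25 + 5 = 30. Reached multiple(s) of 7: 28 -> fragment 4 completed (4 total).
4 fragment(s) completed, covering template[0:28] (4 x 7 = 28). The next fragment, fragment 5, covers template[28:35], so it starts at position 28.

Answer: 28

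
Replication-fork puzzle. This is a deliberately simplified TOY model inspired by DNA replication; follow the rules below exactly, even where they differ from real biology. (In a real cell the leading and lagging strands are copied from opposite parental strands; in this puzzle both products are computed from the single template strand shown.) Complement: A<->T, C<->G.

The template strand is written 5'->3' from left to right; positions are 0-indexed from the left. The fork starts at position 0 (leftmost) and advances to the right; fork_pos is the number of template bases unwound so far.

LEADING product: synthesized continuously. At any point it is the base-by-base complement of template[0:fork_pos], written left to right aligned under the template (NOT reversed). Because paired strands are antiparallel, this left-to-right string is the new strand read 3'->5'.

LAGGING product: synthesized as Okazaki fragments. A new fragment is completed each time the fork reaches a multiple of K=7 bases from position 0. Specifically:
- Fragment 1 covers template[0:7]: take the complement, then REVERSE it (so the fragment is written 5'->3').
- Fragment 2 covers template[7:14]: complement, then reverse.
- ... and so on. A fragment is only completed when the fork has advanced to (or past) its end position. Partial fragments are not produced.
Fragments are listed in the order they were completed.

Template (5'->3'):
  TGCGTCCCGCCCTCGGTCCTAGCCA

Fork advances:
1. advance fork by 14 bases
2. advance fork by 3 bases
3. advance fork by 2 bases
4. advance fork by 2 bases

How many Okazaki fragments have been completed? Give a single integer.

Step 1: advance 14 -> fork_pos = 0 + 14 = 14. Reached multiple(s) of 7: 7, 14 -> fragments 1-2 completed (2 total).
Step 2: advance 3 -> fork_pos = 14 + 3 = 17. Next multiple of 7 is 21 (not reached); still 2 fragment(s).
Step 3: advance 2 -> fork_pos = 17 + 2 = 19. Next multiple of 7 is 21 (not reached); still 2 fragment(s).
Step 4: advance 2 -> fork_pos = 19 + 2 = 21. Reached multiple(s) of 7: 21 -> fragment 3 completed (3 total).
Check: final fork_pos = 21; the multiples of 7 that are <= 21 are 7..21 -> 21 // 7 = 3 completed fragment(s).

Answer: 3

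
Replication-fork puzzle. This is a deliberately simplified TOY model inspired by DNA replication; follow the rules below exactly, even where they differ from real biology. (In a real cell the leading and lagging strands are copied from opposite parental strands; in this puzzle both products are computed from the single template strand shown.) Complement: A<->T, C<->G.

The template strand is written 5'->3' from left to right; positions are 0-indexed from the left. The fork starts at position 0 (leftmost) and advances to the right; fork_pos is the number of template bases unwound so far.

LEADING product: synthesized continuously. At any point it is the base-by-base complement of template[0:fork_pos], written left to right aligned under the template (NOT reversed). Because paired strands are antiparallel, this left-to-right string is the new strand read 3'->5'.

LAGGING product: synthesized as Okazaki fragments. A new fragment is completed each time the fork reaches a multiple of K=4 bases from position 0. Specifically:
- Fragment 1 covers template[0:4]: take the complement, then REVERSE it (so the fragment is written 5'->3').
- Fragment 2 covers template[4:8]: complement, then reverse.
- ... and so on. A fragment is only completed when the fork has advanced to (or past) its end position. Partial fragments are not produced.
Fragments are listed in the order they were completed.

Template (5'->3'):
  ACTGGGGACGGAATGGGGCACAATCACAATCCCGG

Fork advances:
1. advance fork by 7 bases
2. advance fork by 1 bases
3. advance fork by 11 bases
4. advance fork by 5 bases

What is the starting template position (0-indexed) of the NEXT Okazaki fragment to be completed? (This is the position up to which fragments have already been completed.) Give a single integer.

Answer: 24

Derivation:
Step 1: advance 7 -> fork_pos = 0 + 7 = 7. Reached multiple(s) of 4: 4 -> fragment 1 completed (1 total).
Step 2: advance 1 -> fork_pos = 7 + 1 = 8. Reached multiple(s) of 4: 8 -> fragment 2 completed (2 total).
Step 3: advance 11 -> fork_pos = 8 + 11 = 19. Reached multiple(s) of 4: 12, 16 -> fragments 3-4 completed (4 total).
Step 4: advance 5 -> fork_pos = 19 + 5 = 24. Reached multiple(s) of 4: 20, 24 -> fragments 5-6 completed (6 total).
6 fragment(s) completed, covering template[0:24] (6 x 4 = 24). The next fragment, fragment 7, covers template[24:28], so it starts at position 24.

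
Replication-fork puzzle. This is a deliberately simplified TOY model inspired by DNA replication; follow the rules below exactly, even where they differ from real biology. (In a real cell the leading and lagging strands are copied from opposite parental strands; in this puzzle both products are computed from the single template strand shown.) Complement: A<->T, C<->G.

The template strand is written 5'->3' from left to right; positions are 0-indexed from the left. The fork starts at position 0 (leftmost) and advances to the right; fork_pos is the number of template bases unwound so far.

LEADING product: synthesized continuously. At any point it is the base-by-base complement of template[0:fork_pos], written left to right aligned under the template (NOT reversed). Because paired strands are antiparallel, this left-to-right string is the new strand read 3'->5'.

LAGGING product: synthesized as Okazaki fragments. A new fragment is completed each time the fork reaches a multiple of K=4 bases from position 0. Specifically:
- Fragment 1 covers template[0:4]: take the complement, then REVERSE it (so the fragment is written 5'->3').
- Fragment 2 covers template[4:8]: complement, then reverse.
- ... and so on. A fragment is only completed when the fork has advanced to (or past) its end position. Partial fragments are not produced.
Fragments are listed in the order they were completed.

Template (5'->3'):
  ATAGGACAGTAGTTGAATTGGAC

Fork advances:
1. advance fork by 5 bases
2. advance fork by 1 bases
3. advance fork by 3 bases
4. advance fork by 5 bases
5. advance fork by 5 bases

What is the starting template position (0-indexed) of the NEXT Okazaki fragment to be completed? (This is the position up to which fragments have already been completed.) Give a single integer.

Answer: 16

Derivation:
Step 1: advance 5 -> fork_pos = 0 + 5 = 5. Reached multiple(s) of 4: 4 -> fragment 1 completed (1 total).
Step 2: advance 1 -> fork_pos = 5 + 1 = 6. Next multiple of 4 is 8 (not reached); still 1 fragment(s).
Step 3: advance 3 -> fork_pos = 6 + 3 = 9. Reached multiple(s) of 4: 8 -> fragment 2 completed (2 total).
Step 4: advance 5 -> fork_pos = 9 + 5 = 14. Reached multiple(s) of 4: 12 -> fragment 3 completed (3 total).
Step 5: advance 5 -> fork_pos = 14 + 5 = 19. Reached multiple(s) of 4: 16 -> fragment 4 completed (4 total).
4 fragment(s) completed, covering template[0:16] (4 x 4 = 16). The next fragment, fragment 5, covers template[16:20], so it starts at position 16.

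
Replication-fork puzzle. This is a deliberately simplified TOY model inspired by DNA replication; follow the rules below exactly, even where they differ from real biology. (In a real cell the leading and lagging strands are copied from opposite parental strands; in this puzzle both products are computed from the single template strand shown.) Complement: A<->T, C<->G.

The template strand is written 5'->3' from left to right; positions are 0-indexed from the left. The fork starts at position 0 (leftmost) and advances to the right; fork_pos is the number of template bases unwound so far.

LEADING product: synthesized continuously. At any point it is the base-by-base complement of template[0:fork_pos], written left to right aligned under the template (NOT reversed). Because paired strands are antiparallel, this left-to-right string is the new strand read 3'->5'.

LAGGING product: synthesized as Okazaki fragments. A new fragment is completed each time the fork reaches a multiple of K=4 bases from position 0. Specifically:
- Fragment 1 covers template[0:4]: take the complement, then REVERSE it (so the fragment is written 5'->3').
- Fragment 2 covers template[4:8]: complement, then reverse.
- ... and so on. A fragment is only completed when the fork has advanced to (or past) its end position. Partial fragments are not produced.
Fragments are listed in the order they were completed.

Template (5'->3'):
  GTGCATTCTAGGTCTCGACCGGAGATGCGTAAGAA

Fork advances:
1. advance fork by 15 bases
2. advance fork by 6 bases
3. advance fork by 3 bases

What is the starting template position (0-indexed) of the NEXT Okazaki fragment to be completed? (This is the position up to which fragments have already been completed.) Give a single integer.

Step 1: advance 15 -> fork_pos = 0 + 15 = 15. Reached multiple(s) of 4: 4, 8, 12 -> fragments 1-3 completed (3 total).
Step 2: advance 6 -> fork_pos = 15 + 6 = 21. Reached multiple(s) of 4: 16, 20 -> fragments 4-5 completed (5 total).
Step 3: advance 3 -> fork_pos = 21 + 3 = 24. Reached multiple(s) of 4: 24 -> fragment 6 completed (6 total).
6 fragment(s) completed, covering template[0:24] (6 x 4 = 24). The next fragment, fragment 7, covers template[24:28], so it starts at position 24.

Answer: 24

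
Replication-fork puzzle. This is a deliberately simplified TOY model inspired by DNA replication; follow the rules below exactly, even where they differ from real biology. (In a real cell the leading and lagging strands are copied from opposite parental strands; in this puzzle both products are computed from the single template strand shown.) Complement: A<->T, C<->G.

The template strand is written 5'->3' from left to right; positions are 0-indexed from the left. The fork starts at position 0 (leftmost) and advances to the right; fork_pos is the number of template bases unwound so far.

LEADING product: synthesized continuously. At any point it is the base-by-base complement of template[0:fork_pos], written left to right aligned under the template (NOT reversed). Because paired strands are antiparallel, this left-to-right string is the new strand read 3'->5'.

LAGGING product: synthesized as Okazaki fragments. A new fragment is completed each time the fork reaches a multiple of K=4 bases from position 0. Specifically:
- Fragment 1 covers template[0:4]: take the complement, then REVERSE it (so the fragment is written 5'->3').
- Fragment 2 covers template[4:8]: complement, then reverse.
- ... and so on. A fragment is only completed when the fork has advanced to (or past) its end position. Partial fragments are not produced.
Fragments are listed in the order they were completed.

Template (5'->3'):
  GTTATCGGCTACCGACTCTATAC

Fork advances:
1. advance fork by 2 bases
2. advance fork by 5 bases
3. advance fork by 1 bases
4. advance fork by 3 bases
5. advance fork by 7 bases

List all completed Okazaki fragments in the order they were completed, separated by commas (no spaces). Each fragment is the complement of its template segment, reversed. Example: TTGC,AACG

Answer: TAAC,CCGA,GTAG,GTCG

Derivation:
Step 1: advance 2 -> fork_pos = 0 + 2 = 2. Next multiple of 4 is 4 (not reached); still 0 fragment(s).
Step 2: advance 5 -> fork_pos = 2 + 5 = 7. Reached multiple(s) of 4: 4 -> fragment 1 completed (1 total).
Step 3: advance 1 -> fork_pos = 7 + 1 = 8. Reached multiple(s) of 4: 8 -> fragment 2 completed (2 total).
Step 4: advance 3 -> fork_pos = 8 + 3 = 11. Next multiple of 4 is 12 (not reached); still 2 fragment(s).
Step 5: advance 7 -> fork_pos = 11 + 7 = 18. Reached multiple(s) of 4: 12, 16 -> fragments 3-4 completed (4 total).
Final fork_pos = 18, so 4 fragment(s) are complete. Build each: template segment -> complement -> reverse.
Fragment 1: template[0:4] = GTTA -> complement CAAT -> reversed TAAC
Fragment 2: template[4:8] = TCGG -> complement AGCC -> reversed CCGA
Fragment 3: template[8:12] = CTAC -> complement GATG -> reversed GTAG
Fragment 4: template[12:16] = CGAC -> complement GCTG -> reversed GTCG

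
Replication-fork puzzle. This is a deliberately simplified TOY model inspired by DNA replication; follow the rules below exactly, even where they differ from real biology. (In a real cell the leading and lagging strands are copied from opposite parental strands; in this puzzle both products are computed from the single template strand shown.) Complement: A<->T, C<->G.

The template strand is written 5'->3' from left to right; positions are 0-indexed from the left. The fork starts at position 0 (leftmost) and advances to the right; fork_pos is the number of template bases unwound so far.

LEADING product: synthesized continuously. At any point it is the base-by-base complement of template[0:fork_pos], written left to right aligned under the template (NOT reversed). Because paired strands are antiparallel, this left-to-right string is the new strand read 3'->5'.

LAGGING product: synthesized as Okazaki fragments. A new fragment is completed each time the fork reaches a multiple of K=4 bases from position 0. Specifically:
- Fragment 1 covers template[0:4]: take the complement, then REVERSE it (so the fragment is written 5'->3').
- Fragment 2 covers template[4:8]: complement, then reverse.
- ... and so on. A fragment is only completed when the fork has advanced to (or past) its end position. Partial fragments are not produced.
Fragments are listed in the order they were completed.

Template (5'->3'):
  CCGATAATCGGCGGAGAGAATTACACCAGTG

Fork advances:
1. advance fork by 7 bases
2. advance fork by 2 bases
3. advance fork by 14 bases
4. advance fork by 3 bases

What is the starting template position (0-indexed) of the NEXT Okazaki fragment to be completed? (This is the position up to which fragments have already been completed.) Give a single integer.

Step 1: advance 7 -> fork_pos = 0 + 7 = 7. Reached multiple(s) of 4: 4 -> fragment 1 completed (1 total).
Step 2: advance 2 -> fork_pos = 7 + 2 = 9. Reached multiple(s) of 4: 8 -> fragment 2 completed (2 total).
Step 3: advance 14 -> fork_pos = 9 + 14 = 23. Reached multiple(s) of 4: 12, 16, 20 -> fragments 3-5 completed (5 total).
Step 4: advance 3 -> fork_pos = 23 + 3 = 26. Reached multiple(s) of 4: 24 -> fragment 6 completed (6 total).
6 fragment(s) completed, covering template[0:24] (6 x 4 = 24). The next fragment, fragment 7, covers template[24:28], so it starts at position 24.

Answer: 24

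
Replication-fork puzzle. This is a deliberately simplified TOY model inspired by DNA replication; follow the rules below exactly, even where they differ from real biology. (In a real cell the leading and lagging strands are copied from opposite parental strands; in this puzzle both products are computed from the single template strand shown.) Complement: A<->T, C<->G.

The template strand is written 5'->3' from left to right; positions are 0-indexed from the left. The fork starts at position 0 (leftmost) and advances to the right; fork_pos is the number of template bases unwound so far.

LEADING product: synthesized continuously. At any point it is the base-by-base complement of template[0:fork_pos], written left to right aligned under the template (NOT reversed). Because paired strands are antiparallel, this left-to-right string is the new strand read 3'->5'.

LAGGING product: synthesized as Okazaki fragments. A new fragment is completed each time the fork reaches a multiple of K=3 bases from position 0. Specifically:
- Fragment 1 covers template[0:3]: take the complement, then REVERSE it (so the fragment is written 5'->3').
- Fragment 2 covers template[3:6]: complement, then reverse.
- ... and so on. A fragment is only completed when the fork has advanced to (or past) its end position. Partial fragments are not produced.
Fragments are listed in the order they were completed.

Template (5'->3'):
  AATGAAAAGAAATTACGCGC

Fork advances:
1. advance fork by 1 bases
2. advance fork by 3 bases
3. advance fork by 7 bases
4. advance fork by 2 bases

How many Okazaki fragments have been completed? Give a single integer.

Answer: 4

Derivation:
Step 1: advance 1 -> fork_pos = 0 + 1 = 1. Next multiple of 3 is 3 (not reached); still 0 fragment(s).
Step 2: advance 3 -> fork_pos = 1 + 3 = 4. Reached multiple(s) of 3: 3 -> fragment 1 completed (1 total).
Step 3: advance 7 -> fork_pos = 4 + 7 = 11. Reached multiple(s) of 3: 6, 9 -> fragments 2-3 completed (3 total).
Step 4: advance 2 -> fork_pos = 11 + 2 = 13. Reached multiple(s) of 3: 12 -> fragment 4 completed (4 total).
Check: final fork_pos = 13; the multiples of 3 that are <= 13 are 3..12 -> 13 // 3 = 4 completed fragment(s).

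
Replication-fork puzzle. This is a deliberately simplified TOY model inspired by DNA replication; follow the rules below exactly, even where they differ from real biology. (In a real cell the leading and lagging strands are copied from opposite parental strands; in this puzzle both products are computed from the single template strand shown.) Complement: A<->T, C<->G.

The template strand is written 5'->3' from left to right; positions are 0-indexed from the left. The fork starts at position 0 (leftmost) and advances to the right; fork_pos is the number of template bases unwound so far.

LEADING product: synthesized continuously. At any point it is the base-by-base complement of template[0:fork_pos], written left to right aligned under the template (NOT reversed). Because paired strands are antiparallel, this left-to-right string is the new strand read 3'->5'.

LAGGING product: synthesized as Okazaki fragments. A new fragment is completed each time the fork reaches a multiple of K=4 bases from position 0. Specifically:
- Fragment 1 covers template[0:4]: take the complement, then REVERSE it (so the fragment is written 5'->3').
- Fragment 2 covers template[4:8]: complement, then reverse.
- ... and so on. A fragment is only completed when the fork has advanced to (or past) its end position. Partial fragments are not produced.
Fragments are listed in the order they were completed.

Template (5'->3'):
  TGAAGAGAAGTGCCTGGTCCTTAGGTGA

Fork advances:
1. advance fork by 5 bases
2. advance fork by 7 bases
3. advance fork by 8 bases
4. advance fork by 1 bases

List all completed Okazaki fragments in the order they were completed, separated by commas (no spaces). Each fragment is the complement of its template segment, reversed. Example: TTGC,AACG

Step 1: advance 5 -> fork_pos = 0 + 5 = 5. Reached multiple(s) of 4: 4 -> fragment 1 completed (1 total).
Step 2: advance 7 -> fork_pos = 5 + 7 = 12. Reached multiple(s) of 4: 8, 12 -> fragments 2-3 completed (3 total).
Step 3: advance 8 -> fork_pos = 12 + 8 = 20. Reached multiple(s) of 4: 16, 20 -> fragments 4-5 completed (5 total).
Step 4: advance 1 -> fork_pos = 20 + 1 = 21. Next multiple of 4 is 24 (not reached); still 5 fragment(s).
Final fork_pos = 21, so 5 fragment(s) are complete. Build each: template segment -> complement -> reverse.
Fragment 1: template[0:4] = TGAA -> complement ACTT -> reversed TTCA
Fragment 2: template[4:8] = GAGA -> complement CTCT -> reversed TCTC
Fragment 3: template[8:12] = AGTG -> complement TCAC -> reversed CACT
Fragment 4: template[12:16] = CCTG -> complement GGAC -> reversed CAGG
Fragment 5: template[16:20] = GTCC -> complement CAGG -> reversed GGAC

Answer: TTCA,TCTC,CACT,CAGG,GGAC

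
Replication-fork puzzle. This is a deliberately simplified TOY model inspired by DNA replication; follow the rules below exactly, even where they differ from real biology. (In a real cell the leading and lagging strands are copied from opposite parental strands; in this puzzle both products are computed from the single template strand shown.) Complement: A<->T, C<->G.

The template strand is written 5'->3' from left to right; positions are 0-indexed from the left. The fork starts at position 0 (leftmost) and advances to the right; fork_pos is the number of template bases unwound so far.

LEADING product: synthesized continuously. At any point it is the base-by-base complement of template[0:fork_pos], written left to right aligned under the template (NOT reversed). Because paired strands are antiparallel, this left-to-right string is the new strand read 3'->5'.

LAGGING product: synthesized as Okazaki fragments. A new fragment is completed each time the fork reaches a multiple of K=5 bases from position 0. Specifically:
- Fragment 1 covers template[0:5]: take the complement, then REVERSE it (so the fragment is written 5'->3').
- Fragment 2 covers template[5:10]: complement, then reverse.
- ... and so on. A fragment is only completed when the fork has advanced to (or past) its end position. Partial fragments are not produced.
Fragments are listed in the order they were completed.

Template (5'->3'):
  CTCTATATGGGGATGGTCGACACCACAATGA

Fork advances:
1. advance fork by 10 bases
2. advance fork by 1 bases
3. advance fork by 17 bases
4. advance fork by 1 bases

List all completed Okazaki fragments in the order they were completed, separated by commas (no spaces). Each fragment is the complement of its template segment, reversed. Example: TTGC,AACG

Answer: TAGAG,CCATA,CATCC,TCGAC,TGGTG

Derivation:
Step 1: advance 10 -> fork_pos = 0 + 10 = 10. Reached multiple(s) of 5: 5, 10 -> fragments 1-2 completed (2 total).
Step 2: advance 1 -> fork_pos = 10 + 1 = 11. Next multiple of 5 is 15 (not reached); still 2 fragment(s).
Step 3: advance 17 -> fork_pos = 11 + 17 = 28. Reached multiple(s) of 5: 15, 20, 25 -> fragments 3-5 completed (5 total).
Step 4: advance 1 -> fork_pos = 28 + 1 = 29. Next multiple of 5 is 30 (not reached); still 5 fragment(s).
Final fork_pos = 29, so 5 fragment(s) are complete. Build each: template segment -> complement -> reverse.
Fragment 1: template[0:5] = CTCTA -> complement GAGAT -> reversed TAGAG
Fragment 2: template[5:10] = TATGG -> complement ATACC -> reversed CCATA
Fragment 3: template[10:15] = GGATG -> complement CCTAC -> reversed CATCC
Fragment 4: template[15:20] = GTCGA -> complement CAGCT -> reversed TCGAC
Fragment 5: template[20:25] = CACCA -> complement GTGGT -> reversed TGGTG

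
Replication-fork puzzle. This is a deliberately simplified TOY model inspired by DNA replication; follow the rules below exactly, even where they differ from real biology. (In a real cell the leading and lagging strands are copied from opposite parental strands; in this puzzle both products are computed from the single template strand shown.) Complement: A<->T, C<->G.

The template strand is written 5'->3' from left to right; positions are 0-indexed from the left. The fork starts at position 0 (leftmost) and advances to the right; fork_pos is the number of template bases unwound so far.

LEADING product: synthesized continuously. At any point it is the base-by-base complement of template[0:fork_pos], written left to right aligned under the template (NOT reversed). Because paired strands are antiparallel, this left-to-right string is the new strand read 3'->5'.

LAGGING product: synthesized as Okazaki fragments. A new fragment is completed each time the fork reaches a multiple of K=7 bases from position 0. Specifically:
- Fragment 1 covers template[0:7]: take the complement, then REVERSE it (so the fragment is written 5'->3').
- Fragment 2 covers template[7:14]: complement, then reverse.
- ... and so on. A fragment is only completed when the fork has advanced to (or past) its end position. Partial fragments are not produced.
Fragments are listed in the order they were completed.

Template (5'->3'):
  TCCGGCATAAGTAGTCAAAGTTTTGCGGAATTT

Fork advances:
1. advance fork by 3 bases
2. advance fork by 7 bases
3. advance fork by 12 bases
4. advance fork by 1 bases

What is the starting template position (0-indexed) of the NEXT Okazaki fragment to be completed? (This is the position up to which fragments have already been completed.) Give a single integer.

Answer: 21

Derivation:
Step 1: advance 3 -> fork_pos = 0 + 3 = 3. Next multiple of 7 is 7 (not reached); still 0 fragment(s).
Step 2: advance 7 -> fork_pos = 3 + 7 = 10. Reached multiple(s) of 7: 7 -> fragment 1 completed (1 total).
Step 3: advance 12 -> fork_pos = 10 + 12 = 22. Reached multiple(s) of 7: 14, 21 -> fragments 2-3 completed (3 total).
Step 4: advance 1 -> fork_pos = 22 + 1 = 23. Next multiple of 7 is 28 (not reached); still 3 fragment(s).
3 fragment(s) completed, covering template[0:21] (3 x 7 = 21). The next fragment, fragment 4, covers template[21:28], so it starts at position 21.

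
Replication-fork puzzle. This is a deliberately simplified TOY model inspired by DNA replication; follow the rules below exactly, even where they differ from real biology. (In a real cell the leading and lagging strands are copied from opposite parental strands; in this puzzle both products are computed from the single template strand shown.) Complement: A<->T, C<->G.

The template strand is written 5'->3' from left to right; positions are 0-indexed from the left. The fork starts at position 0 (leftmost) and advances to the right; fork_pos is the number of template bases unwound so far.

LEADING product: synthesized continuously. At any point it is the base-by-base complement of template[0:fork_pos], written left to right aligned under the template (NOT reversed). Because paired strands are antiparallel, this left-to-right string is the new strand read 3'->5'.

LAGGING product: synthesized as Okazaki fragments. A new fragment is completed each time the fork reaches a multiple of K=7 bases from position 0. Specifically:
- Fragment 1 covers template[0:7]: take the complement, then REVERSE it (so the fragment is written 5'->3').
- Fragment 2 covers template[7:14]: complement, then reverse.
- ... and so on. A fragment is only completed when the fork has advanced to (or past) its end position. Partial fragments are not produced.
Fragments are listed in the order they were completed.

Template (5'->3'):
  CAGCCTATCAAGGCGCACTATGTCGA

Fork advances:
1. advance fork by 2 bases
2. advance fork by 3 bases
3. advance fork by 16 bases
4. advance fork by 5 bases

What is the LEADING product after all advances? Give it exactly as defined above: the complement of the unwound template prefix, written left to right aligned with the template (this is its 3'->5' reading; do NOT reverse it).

Answer: GTCGGATAGTTCCGCGTGATACAGCT

Derivation:
Step 1: advance 2 -> fork_pos = 0 + 2 = 2.
Step 2: advance 3 -> fork_pos = 2 + 3 = 5.
Step 3: advance 16 -> fork_pos = 5 + 16 = 21.
Step 4: advance 5 -> fork_pos = 21 + 5 = 26.
Unwound prefix: template[0:26] = CAGCCTATCAAGGCGCACTATGTCGA
Complement it base by base (A<->T, C<->G), keeping left-to-right order:
  [0:5] CAGCC -> GTCGG
  [5:10] TATCA -> ATAGT
  [10:15] AGGCG -> TCCGC
  [15:20] CACTA -> GTGAT
  [20:25] TGTCG -> ACAGC
  [25:26] A -> T
Concatenate: GTCGGATAGTTCCGCGTGATACAGCT (length 26; written aligned with the template, i.e. 3'->5').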